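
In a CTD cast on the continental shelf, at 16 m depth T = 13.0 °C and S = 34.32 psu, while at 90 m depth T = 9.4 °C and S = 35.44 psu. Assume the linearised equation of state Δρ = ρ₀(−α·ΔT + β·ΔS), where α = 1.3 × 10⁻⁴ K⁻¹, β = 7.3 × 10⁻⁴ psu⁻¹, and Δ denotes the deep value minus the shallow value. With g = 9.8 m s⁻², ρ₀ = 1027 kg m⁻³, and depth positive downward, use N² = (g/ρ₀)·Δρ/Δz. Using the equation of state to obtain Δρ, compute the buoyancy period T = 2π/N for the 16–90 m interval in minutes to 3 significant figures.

8.03 min

ΔT = -3.6 K, ΔS = +1.12 psu (deep − shallow).
Δρ/ρ₀ = −αΔT + βΔS = 4.68 × 10⁻⁴ + 8.176 × 10⁻⁴ = 1.2856 × 10⁻³, so Δρ ≈ 1.320 kg m⁻³.
N² = (g/ρ₀)·Δρ/Δz = g·(Δρ/ρ₀)/Δz = 9.8 × 1.2856 × 10⁻³ / 74 = 1.7026 × 10⁻⁴ s⁻².
N = √(1.7026 × 10⁻⁴) = 0.013048 rad s⁻¹ → T = 2π/N = 481.54 s = 8.0257 min ≈ 8.03 min.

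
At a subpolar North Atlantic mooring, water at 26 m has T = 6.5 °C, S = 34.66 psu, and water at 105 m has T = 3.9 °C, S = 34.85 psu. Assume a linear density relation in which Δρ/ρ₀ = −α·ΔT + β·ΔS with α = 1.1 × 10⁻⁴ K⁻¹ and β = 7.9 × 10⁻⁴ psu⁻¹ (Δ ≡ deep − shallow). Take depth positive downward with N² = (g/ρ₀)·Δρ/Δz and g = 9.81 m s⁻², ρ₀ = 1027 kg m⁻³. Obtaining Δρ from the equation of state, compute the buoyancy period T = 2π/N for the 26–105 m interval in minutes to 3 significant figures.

ΔT = -2.6 K, ΔS = +0.19 psu (deep − shallow).
Δρ/ρ₀ = −αΔT + βΔS = 2.86 × 10⁻⁴ + 1.501 × 10⁻⁴ = 4.361 × 10⁻⁴, so Δρ ≈ 0.4479 kg m⁻³.
N² = (g/ρ₀)·Δρ/Δz = g·(Δρ/ρ₀)/Δz = 9.81 × 4.361 × 10⁻⁴ / 79 = 5.4154 × 10⁻⁵ s⁻².
N = √(5.4154 × 10⁻⁵) = 7.3589 × 10⁻³ rad s⁻¹ → T = 2π/N = 853.82 s = 14.230 min ≈ 14.2 min.

14.2 min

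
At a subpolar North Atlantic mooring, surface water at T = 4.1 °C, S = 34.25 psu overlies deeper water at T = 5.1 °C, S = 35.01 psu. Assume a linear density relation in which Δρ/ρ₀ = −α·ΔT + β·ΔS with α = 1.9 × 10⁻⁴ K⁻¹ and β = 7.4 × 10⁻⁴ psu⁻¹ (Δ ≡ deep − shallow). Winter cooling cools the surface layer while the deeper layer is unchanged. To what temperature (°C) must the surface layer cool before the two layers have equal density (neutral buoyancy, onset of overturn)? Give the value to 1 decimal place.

Neutral buoyancy requires Δρ = 0, i.e. −α(T_deep − T_surf′) + β(S_deep − S_surf) = 0.
T_surf′ = T_deep − (β/α)·ΔS = 5.1 − (7.4 × 10⁻⁴/1.9 × 10⁻⁴)·(+0.76) = 2.140 °C.
Cooling required: 4.1 − (2.140) = 1.960 °C.

2.1 °C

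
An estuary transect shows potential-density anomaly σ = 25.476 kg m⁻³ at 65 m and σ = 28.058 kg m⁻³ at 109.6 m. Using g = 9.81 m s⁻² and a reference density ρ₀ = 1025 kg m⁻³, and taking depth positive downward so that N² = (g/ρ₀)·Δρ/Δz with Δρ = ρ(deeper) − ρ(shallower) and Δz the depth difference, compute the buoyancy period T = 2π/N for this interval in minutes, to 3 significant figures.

4.45 min

Δρ = 1028.058 − 1025.476 = 2.582 kg m⁻³ over Δz = 109.6 − 65 = 44.6 m.
N² = (9.81/1025) × (2.582/44.6) = 5.5407 × 10⁻⁴ s⁻².
N = √(5.5407 × 10⁻⁴) = 0.023539 rad s⁻¹, so T = 2π/N = 266.93 s = 4.4488 min ≈ 4.45 min.
N² > 0, so the interval is statically stable.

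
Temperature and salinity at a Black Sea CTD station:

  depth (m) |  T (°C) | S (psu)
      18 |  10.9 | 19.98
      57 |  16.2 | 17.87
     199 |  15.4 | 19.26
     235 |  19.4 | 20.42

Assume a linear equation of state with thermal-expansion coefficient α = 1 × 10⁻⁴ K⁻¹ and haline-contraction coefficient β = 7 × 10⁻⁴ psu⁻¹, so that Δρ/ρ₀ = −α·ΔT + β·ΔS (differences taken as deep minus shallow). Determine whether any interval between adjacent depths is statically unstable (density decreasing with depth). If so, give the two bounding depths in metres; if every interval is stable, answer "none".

Evaluate Δρ/ρ₀ = −αΔT + βΔS across each adjacent pair:
  18–57 m: −αΔT+βΔS = −(1 × 10⁻⁴)(+5.3)+(7 × 10⁻⁴)(-2.11) = -2.0 × 10⁻³ → UNSTABLE
  57–199 m: −αΔT+βΔS = −(1 × 10⁻⁴)(-0.8)+(7 × 10⁻⁴)(+1.39) = 1.1 × 10⁻³ → stable
  199–235 m: −αΔT+βΔS = −(1 × 10⁻⁴)(+4.0)+(7 × 10⁻⁴)(+1.16) = 4.1 × 10⁻⁴ → stable
The 18–57 m interval has Δρ < 0: lighter water underlies denser water.

18–57 m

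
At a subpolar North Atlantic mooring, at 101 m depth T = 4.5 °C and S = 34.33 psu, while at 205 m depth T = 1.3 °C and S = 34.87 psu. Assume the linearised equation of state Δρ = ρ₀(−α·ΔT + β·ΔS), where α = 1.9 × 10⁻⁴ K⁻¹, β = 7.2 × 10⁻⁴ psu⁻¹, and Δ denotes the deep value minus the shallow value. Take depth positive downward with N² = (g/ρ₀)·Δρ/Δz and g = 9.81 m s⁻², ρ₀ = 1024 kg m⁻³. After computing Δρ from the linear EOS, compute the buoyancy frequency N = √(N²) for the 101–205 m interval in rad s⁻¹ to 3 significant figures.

ΔT = -3.2 K, ΔS = +0.54 psu (deep − shallow).
Δρ/ρ₀ = −αΔT + βΔS = 6.08 × 10⁻⁴ + 3.888 × 10⁻⁴ = 9.968 × 10⁻⁴, so Δρ ≈ 1.021 kg m⁻³.
N² = (g/ρ₀)·Δρ/Δz = g·(Δρ/ρ₀)/Δz = 9.81 × 9.968 × 10⁻⁴ / 104 = 9.4025 × 10⁻⁵ s⁻².
N = √(9.4025 × 10⁻⁵) = 9.6966 × 10⁻³ rad s⁻¹ ≈ 9.70 × 10⁻³ rad s⁻¹.

9.70 × 10⁻³ rad s⁻¹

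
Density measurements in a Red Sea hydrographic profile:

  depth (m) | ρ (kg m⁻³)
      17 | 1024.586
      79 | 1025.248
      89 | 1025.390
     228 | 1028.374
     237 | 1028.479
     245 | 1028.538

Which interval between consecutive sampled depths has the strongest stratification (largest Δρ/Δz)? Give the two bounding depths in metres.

Compute the density gradient over each adjacent pair:
  17–79 m: Δρ/Δz = 0.662/62 = 0.011 kg m⁻⁴
  79–89 m: Δρ/Δz = 0.142/10 = 0.014 kg m⁻⁴
  89–228 m: Δρ/Δz = 2.984/139 = 0.021 kg m⁻⁴
  228–237 m: Δρ/Δz = 0.105/9 = 0.012 kg m⁻⁴
  237–245 m: Δρ/Δz = 0.059/8 = 7.4 × 10⁻³ kg m⁻⁴
The largest gradient is in the 89–228 m interval — the pycnocline.

89–228 m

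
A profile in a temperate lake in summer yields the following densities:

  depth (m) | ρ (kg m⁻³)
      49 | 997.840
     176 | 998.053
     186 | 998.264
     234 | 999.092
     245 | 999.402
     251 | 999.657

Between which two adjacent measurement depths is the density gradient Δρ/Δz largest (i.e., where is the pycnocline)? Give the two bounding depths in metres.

245–251 m

Compute the density gradient over each adjacent pair:
  49–176 m: Δρ/Δz = 0.213/127 = 1.7 × 10⁻³ kg m⁻⁴
  176–186 m: Δρ/Δz = 0.211/10 = 0.021 kg m⁻⁴
  186–234 m: Δρ/Δz = 0.828/48 = 0.017 kg m⁻⁴
  234–245 m: Δρ/Δz = 0.310/11 = 0.028 kg m⁻⁴
  245–251 m: Δρ/Δz = 0.255/6 = 0.043 kg m⁻⁴
The largest gradient is in the 245–251 m interval — the pycnocline.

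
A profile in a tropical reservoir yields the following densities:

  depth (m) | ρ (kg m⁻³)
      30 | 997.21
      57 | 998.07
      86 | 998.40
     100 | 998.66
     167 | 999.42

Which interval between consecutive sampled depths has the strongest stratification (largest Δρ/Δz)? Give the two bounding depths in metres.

Compute the density gradient over each adjacent pair:
  30–57 m: Δρ/Δz = 0.86/27 = 0.032 kg m⁻⁴
  57–86 m: Δρ/Δz = 0.33/29 = 0.011 kg m⁻⁴
  86–100 m: Δρ/Δz = 0.26/14 = 0.019 kg m⁻⁴
  100–167 m: Δρ/Δz = 0.76/67 = 0.011 kg m⁻⁴
The largest gradient is in the 30–57 m interval — the pycnocline.

30–57 m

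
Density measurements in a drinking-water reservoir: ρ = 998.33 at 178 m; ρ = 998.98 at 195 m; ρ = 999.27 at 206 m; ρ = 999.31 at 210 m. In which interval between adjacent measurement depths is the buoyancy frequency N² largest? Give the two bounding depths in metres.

178–195 m

Compute the density gradient over each adjacent pair:
  178–195 m: Δρ/Δz = 0.65/17 = 0.038 kg m⁻⁴
  195–206 m: Δρ/Δz = 0.29/11 = 0.026 kg m⁻⁴
  206–210 m: Δρ/Δz = 0.04/4 = 0.010 kg m⁻⁴
The largest gradient is in the 178–195 m interval — the pycnocline.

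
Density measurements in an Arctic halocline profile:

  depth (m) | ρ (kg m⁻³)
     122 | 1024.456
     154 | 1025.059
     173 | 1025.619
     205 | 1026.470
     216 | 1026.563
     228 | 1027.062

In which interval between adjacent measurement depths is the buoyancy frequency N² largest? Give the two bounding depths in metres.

Compute the density gradient over each adjacent pair:
  122–154 m: Δρ/Δz = 0.603/32 = 0.019 kg m⁻⁴
  154–173 m: Δρ/Δz = 0.560/19 = 0.029 kg m⁻⁴
  173–205 m: Δρ/Δz = 0.851/32 = 0.027 kg m⁻⁴
  205–216 m: Δρ/Δz = 0.093/11 = 8.5 × 10⁻³ kg m⁻⁴
  216–228 m: Δρ/Δz = 0.499/12 = 0.042 kg m⁻⁴
The largest gradient is in the 216–228 m interval — the pycnocline.

216–228 m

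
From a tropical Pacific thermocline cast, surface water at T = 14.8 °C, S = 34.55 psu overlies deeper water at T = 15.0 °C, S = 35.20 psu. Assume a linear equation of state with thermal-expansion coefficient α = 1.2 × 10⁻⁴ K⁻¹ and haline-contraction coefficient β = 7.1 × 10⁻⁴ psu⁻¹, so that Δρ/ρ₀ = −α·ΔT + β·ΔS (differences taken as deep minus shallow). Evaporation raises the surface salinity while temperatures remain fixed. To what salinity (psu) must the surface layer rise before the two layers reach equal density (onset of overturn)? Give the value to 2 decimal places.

35.17 psu

Neutral buoyancy requires −α(T_deep − T_surf) + β(S_deep − S_surf′) = 0.
S_surf′ = S_deep − (α/β)·ΔT = 35.20 − (1.2 × 10⁻⁴/7.1 × 10⁻⁴)·(+0.2) = 35.1662 psu.
Increase required: 35.1662 − 34.55 = 0.6162 psu.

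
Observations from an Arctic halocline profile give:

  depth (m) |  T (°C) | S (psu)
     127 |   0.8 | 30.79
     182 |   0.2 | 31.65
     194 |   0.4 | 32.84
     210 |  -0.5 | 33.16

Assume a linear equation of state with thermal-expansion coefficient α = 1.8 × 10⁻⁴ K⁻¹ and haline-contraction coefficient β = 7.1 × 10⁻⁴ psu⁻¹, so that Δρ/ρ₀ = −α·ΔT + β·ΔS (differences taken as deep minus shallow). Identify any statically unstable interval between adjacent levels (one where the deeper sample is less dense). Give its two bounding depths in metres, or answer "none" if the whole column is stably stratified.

Evaluate Δρ/ρ₀ = −αΔT + βΔS across each adjacent pair:
  127–182 m: −αΔT+βΔS = −(1.8 × 10⁻⁴)(-0.6)+(7.1 × 10⁻⁴)(+0.86) = 7.2 × 10⁻⁴ → stable
  182–194 m: −αΔT+βΔS = −(1.8 × 10⁻⁴)(+0.2)+(7.1 × 10⁻⁴)(+1.19) = 8.1 × 10⁻⁴ → stable
  194–210 m: −αΔT+βΔS = −(1.8 × 10⁻⁴)(-0.9)+(7.1 × 10⁻⁴)(+0.32) = 3.9 × 10⁻⁴ → stable
Every interval has Δρ > 0: the column is stably stratified throughout.

none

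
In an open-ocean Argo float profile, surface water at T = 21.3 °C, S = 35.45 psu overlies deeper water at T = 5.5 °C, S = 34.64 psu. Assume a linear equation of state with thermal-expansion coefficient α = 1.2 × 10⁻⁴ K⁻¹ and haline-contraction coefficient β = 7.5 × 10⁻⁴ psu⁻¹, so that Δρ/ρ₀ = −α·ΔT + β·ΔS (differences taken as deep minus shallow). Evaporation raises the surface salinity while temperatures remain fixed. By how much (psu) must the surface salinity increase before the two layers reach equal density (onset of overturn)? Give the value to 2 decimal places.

Neutral buoyancy requires −α(T_deep − T_surf) + β(S_deep − S_surf′) = 0.
S_surf′ = S_deep − (α/β)·ΔT = 34.64 − (1.2 × 10⁻⁴/7.5 × 10⁻⁴)·(-15.8) = 37.1680 psu.
Increase required: 37.1680 − 35.45 = 1.7180 psu.

1.72 psu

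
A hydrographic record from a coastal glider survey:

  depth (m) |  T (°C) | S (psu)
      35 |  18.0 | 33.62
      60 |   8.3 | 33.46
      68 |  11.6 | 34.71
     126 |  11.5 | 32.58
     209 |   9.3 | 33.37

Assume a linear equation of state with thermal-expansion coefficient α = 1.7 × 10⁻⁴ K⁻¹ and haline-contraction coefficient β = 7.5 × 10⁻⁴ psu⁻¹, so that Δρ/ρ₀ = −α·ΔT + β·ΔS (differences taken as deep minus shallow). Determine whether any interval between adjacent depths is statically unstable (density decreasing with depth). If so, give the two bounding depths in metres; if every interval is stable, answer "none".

Evaluate Δρ/ρ₀ = −αΔT + βΔS across each adjacent pair:
  35–60 m: −αΔT+βΔS = −(1.7 × 10⁻⁴)(-9.7)+(7.5 × 10⁻⁴)(-0.16) = 1.5 × 10⁻³ → stable
  60–68 m: −αΔT+βΔS = −(1.7 × 10⁻⁴)(+3.3)+(7.5 × 10⁻⁴)(+1.25) = 3.8 × 10⁻⁴ → stable
  68–126 m: −αΔT+βΔS = −(1.7 × 10⁻⁴)(-0.1)+(7.5 × 10⁻⁴)(-2.13) = -1.6 × 10⁻³ → UNSTABLE
  126–209 m: −αΔT+βΔS = −(1.7 × 10⁻⁴)(-2.2)+(7.5 × 10⁻⁴)(+0.79) = 9.7 × 10⁻⁴ → stable
The 68–126 m interval has Δρ < 0: lighter water underlies denser water.

68–126 m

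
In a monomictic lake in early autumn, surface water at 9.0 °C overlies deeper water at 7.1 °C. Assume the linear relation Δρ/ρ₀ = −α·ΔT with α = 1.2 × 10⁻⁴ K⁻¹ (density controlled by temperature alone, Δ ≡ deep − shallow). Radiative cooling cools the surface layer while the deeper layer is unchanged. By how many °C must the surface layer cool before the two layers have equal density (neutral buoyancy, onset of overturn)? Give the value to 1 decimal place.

1.9 °C

With temperature the only control, equal density requires T_surf′ = T_deep.
T_surf′ = 7.1 °C.
Cooling required: 9.0 − 7.1 = 1.9 °C.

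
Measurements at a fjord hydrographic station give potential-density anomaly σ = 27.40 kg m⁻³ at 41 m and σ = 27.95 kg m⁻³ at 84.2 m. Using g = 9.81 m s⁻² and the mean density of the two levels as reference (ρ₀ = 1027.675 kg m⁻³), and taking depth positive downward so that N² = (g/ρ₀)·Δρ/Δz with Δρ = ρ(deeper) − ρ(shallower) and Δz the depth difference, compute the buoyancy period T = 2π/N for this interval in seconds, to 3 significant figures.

Δρ = 1027.95 − 1027.40 = 0.55 kg m⁻³ over Δz = 84.2 − 41 = 43.2 m.
N² = (9.81/1027.675) × (0.55/43.2) = 1.2153 × 10⁻⁴ s⁻².
N = √(1.2153 × 10⁻⁴) = 0.011024 rad s⁻¹, so T = 2π/N = 569.96 s ≈ 570 s.

570 s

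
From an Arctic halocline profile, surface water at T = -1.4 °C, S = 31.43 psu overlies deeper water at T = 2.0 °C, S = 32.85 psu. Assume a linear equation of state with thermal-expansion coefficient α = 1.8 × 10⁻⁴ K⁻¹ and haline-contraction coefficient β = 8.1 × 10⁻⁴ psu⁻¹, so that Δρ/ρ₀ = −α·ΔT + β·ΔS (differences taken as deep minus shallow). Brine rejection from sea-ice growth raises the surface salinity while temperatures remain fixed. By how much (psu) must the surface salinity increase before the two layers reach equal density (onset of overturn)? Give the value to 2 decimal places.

0.66 psu

Neutral buoyancy requires −α(T_deep − T_surf) + β(S_deep − S_surf′) = 0.
S_surf′ = S_deep − (α/β)·ΔT = 32.85 − (1.8 × 10⁻⁴/8.1 × 10⁻⁴)·(+3.4) = 32.0944 psu.
Increase required: 32.0944 − 31.43 = 0.6644 psu.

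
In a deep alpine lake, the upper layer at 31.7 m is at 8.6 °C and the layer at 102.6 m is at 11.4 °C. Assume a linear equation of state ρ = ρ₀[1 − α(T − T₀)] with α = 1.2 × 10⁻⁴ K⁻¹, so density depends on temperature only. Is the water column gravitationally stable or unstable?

ΔT = 11.4 − 8.6 = +2.8 K, so Δρ/ρ₀ = −αΔT = -3.36 × 10⁻⁴.
Δρ/ρ₀ < 0, so Δρ < 0: deeper water is lighter → statically unstable; the column would overturn.

unstable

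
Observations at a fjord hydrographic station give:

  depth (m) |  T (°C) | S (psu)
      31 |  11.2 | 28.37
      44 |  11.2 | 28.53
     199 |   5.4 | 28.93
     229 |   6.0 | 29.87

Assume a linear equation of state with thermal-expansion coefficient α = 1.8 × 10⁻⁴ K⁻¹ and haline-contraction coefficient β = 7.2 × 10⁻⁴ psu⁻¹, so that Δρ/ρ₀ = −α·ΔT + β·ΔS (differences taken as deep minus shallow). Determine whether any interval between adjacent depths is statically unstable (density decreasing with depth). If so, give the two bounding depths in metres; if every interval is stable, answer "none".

none

Evaluate Δρ/ρ₀ = −αΔT + βΔS across each adjacent pair:
  31–44 m: −αΔT+βΔS = −(1.8 × 10⁻⁴)(+0.0)+(7.2 × 10⁻⁴)(+0.16) = 1.2 × 10⁻⁴ → stable
  44–199 m: −αΔT+βΔS = −(1.8 × 10⁻⁴)(-5.8)+(7.2 × 10⁻⁴)(+0.40) = 1.3 × 10⁻³ → stable
  199–229 m: −αΔT+βΔS = −(1.8 × 10⁻⁴)(+0.6)+(7.2 × 10⁻⁴)(+0.94) = 5.7 × 10⁻⁴ → stable
Every interval has Δρ > 0: the column is stably stratified throughout.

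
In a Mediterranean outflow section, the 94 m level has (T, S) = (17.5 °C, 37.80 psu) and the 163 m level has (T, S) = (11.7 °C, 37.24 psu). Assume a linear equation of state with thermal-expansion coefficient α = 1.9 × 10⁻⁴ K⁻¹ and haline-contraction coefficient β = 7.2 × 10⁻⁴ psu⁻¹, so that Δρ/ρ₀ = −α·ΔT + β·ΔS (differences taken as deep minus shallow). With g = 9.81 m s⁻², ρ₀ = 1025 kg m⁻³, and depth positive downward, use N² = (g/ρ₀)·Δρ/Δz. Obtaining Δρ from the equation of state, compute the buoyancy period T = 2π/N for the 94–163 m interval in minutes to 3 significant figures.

ΔT = -5.8 K, ΔS = -0.56 psu (deep − shallow).
Δρ/ρ₀ = −αΔT + βΔS = 1.102 × 10⁻³ − 4.032 × 10⁻⁴ = 6.988 × 10⁻⁴, so Δρ ≈ 0.7163 kg m⁻³.
N² = (g/ρ₀)·Δρ/Δz = g·(Δρ/ρ₀)/Δz = 9.81 × 6.988 × 10⁻⁴ / 69 = 9.9351 × 10⁻⁵ s⁻².
N = √(9.9351 × 10⁻⁵) = 9.9675 × 10⁻³ rad s⁻¹ → T = 2π/N = 630.37 s = 10.506 min ≈ 10.5 min.

10.5 min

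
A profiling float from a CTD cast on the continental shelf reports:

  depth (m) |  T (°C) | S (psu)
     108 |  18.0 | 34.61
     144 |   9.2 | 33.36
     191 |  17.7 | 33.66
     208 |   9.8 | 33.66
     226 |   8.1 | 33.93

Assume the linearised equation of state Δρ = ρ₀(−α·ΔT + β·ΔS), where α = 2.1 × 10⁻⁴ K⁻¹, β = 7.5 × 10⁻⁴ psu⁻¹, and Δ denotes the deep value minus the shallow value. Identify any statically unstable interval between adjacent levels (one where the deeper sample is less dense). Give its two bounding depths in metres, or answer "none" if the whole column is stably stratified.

144–191 m

Evaluate Δρ/ρ₀ = −αΔT + βΔS across each adjacent pair:
  108–144 m: −αΔT+βΔS = −(2.1 × 10⁻⁴)(-8.8)+(7.5 × 10⁻⁴)(-1.25) = 9.1 × 10⁻⁴ → stable
  144–191 m: −αΔT+βΔS = −(2.1 × 10⁻⁴)(+8.5)+(7.5 × 10⁻⁴)(+0.30) = -1.6 × 10⁻³ → UNSTABLE
  191–208 m: −αΔT+βΔS = −(2.1 × 10⁻⁴)(-7.9)+(7.5 × 10⁻⁴)(+0.00) = 1.7 × 10⁻³ → stable
  208–226 m: −αΔT+βΔS = −(2.1 × 10⁻⁴)(-1.7)+(7.5 × 10⁻⁴)(+0.27) = 5.6 × 10⁻⁴ → stable
The 144–191 m interval has Δρ < 0: lighter water underlies denser water.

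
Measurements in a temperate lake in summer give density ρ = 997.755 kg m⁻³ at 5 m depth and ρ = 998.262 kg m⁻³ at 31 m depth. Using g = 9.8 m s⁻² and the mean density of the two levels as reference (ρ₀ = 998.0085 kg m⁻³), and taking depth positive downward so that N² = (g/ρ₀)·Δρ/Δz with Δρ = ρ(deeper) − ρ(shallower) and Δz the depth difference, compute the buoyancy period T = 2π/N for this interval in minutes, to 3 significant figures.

7.57 min

Δρ = 998.262 − 997.755 = 0.507 kg m⁻³ over Δz = 31 − 5 = 26 m.
N² = (9.8/998.0085) × (0.507/26) = 1.9148 × 10⁻⁴ s⁻².
N = √(1.9148 × 10⁻⁴) = 0.013838 rad s⁻¹, so T = 2π/N = 454.05 s = 7.5675 min ≈ 7.57 min.
N² > 0, so the interval is statically stable.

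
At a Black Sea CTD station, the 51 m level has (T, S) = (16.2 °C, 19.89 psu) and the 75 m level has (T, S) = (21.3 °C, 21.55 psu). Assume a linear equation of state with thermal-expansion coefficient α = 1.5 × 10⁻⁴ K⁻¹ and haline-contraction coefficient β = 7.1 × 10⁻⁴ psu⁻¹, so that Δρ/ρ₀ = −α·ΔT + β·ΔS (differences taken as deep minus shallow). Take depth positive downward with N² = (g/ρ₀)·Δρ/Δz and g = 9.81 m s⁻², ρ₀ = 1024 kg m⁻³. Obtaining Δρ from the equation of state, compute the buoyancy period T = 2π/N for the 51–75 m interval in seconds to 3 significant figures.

ΔT = +5.1 K, ΔS = +1.66 psu (deep − shallow).
Δρ/ρ₀ = −αΔT + βΔS = -7.65 × 10⁻⁴ + 1.1786 × 10⁻³ = 4.136 × 10⁻⁴, so Δρ ≈ 0.4235 kg m⁻³.
N² = (g/ρ₀)·Δρ/Δz = g·(Δρ/ρ₀)/Δz = 9.81 × 4.136 × 10⁻⁴ / 24 = 1.6906 × 10⁻⁴ s⁻².
N = √(1.6906 × 10⁻⁴) = 0.013002 rad s⁻¹ → T = 2π/N = 483.25 s ≈ 483 s.

483 s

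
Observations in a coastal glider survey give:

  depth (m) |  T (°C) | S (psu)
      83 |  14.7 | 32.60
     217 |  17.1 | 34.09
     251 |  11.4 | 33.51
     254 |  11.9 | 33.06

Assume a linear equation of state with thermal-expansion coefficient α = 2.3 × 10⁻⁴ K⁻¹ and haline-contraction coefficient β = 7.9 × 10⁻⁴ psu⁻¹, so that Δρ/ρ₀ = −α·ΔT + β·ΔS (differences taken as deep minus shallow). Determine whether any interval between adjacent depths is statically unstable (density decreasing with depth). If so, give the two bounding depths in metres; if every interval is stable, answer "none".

251–254 m

Evaluate Δρ/ρ₀ = −αΔT + βΔS across each adjacent pair:
  83–217 m: −αΔT+βΔS = −(2.3 × 10⁻⁴)(+2.4)+(7.9 × 10⁻⁴)(+1.49) = 6.3 × 10⁻⁴ → stable
  217–251 m: −αΔT+βΔS = −(2.3 × 10⁻⁴)(-5.7)+(7.9 × 10⁻⁴)(-0.58) = 8.5 × 10⁻⁴ → stable
  251–254 m: −αΔT+βΔS = −(2.3 × 10⁻⁴)(+0.5)+(7.9 × 10⁻⁴)(-0.45) = -4.7 × 10⁻⁴ → UNSTABLE
The 251–254 m interval has Δρ < 0: lighter water underlies denser water.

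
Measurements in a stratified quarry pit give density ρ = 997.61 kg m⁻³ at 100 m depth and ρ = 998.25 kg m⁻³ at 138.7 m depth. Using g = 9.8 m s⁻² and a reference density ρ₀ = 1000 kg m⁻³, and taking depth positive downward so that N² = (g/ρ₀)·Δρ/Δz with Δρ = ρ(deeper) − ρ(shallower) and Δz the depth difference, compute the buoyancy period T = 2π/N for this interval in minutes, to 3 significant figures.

Δρ = 998.25 − 997.61 = 0.64 kg m⁻³ over Δz = 138.7 − 100 = 38.7 m.
N² = (9.8/1000) × (0.64/38.7) = 1.6207 × 10⁻⁴ s⁻².
N = √(1.6207 × 10⁻⁴) = 0.012731 rad s⁻¹, so T = 2π/N = 493.53 s = 8.2255 min ≈ 8.23 min.
N² > 0, so the interval is statically stable.

8.23 min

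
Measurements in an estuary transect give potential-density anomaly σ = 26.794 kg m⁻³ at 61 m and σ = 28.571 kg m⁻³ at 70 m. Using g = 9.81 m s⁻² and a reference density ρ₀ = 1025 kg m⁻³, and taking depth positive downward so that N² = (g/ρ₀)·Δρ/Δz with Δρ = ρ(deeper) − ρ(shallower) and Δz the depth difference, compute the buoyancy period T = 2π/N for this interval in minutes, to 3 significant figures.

Δρ = 1028.571 − 1026.794 = 1.777 kg m⁻³ over Δz = 70 − 61 = 9 m.
N² = (9.81/1025) × (1.777/9) = 1.8897 × 10⁻³ s⁻².
N = √(1.8897 × 10⁻³) = 0.043471 rad s⁻¹, so T = 2π/N = 144.54 s = 2.4090 min ≈ 2.41 min.

2.41 min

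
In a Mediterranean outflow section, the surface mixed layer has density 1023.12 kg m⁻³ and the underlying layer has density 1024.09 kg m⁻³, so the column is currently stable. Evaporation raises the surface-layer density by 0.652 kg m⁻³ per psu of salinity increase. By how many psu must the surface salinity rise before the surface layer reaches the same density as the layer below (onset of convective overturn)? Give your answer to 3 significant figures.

Density deficit of the surface layer: 1024.09 − 1023.12 = 0.97 kg m⁻³.
Required change = 0.97 / 0.652 = 1.49 psu.

1.49 psu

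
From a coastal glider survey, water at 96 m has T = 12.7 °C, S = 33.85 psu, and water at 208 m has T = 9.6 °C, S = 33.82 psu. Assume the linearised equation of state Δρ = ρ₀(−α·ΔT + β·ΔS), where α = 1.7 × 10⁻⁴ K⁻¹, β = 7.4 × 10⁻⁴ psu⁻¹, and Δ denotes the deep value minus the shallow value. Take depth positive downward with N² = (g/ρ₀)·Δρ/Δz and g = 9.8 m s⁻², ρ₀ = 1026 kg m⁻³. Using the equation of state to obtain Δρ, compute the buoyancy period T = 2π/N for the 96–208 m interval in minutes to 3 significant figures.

15.8 min

ΔT = -3.1 K, ΔS = -0.03 psu (deep − shallow).
Δρ/ρ₀ = −αΔT + βΔS = 5.27 × 10⁻⁴ − 2.22 × 10⁻⁵ = 5.048 × 10⁻⁴, so Δρ ≈ 0.5179 kg m⁻³.
N² = (g/ρ₀)·Δρ/Δz = g·(Δρ/ρ₀)/Δz = 9.8 × 5.048 × 10⁻⁴ / 112 = 4.4170 × 10⁻⁵ s⁻².
N = √(4.4170 × 10⁻⁵) = 6.6461 × 10⁻³ rad s⁻¹ → T = 2π/N = 945.39 s = 15.756 min ≈ 15.8 min.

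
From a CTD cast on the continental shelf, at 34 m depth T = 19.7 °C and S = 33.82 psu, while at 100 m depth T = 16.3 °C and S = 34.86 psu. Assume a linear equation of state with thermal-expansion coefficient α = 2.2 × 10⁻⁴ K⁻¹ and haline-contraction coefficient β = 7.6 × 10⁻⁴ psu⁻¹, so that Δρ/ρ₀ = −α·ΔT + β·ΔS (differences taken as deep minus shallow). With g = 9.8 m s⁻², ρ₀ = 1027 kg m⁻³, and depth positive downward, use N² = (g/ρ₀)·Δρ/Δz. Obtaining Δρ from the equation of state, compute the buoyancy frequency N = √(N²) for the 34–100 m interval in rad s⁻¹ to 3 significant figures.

ΔT = -3.4 K, ΔS = +1.04 psu (deep − shallow).
Δρ/ρ₀ = −αΔT + βΔS = 7.48 × 10⁻⁴ + 7.904 × 10⁻⁴ = 1.5384 × 10⁻³, so Δρ ≈ 1.580 kg m⁻³.
N² = (g/ρ₀)·Δρ/Δz = g·(Δρ/ρ₀)/Δz = 9.8 × 1.5384 × 10⁻³ / 66 = 2.2843 × 10⁻⁴ s⁻².
N = √(2.2843 × 10⁻⁴) = 0.015114 rad s⁻¹ ≈ 0.0151 rad s⁻¹.

0.0151 rad s⁻¹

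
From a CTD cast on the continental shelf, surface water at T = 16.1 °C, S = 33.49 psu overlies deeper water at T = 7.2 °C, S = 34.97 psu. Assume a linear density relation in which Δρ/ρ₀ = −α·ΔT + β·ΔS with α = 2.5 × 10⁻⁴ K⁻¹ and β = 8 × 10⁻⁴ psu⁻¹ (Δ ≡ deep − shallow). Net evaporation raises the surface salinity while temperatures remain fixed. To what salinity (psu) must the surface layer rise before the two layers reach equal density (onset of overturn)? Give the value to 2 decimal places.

37.75 psu

Neutral buoyancy requires −α(T_deep − T_surf) + β(S_deep − S_surf′) = 0.
S_surf′ = S_deep − (α/β)·ΔT = 34.97 − (2.5 × 10⁻⁴/8 × 10⁻⁴)·(-8.9) = 37.7512 psu.
Increase required: 37.7512 − 33.49 = 4.2612 psu.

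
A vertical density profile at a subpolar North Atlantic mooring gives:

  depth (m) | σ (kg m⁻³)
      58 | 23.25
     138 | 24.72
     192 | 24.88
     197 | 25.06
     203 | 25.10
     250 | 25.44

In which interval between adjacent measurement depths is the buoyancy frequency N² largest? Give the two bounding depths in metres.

Compute the density gradient over each adjacent pair:
  58–138 m: Δρ/Δz = 1.47/80 = 0.018 kg m⁻⁴
  138–192 m: Δρ/Δz = 0.16/54 = 3.0 × 10⁻³ kg m⁻⁴
  192–197 m: Δρ/Δz = 0.18/5 = 0.036 kg m⁻⁴
  197–203 m: Δρ/Δz = 0.04/6 = 6.7 × 10⁻³ kg m⁻⁴
  203–250 m: Δρ/Δz = 0.34/47 = 7.2 × 10⁻³ kg m⁻⁴
The largest gradient is in the 192–197 m interval — the pycnocline.

192–197 m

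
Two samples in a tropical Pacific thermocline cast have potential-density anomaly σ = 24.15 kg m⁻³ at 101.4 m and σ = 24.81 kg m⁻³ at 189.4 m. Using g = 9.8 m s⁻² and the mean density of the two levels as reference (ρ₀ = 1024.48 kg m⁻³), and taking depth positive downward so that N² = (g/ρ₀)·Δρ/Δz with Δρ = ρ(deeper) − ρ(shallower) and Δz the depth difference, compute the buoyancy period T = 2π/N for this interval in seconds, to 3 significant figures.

742 s

Δρ = 1024.81 − 1024.15 = 0.66 kg m⁻³ over Δz = 189.4 − 101.4 = 88 m.
N² = (9.8/1024.48) × (0.66/88) = 7.1744 × 10⁻⁵ s⁻².
N = √(7.1744 × 10⁻⁵) = 8.4702 × 10⁻³ rad s⁻¹, so T = 2π/N = 741.80 s ≈ 742 s.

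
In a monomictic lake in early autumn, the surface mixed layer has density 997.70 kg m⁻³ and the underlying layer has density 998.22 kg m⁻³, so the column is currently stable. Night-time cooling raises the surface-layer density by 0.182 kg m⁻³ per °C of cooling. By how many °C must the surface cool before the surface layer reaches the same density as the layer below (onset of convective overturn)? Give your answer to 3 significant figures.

2.86 °C

Density deficit of the surface layer: 998.22 − 997.70 = 0.52 kg m⁻³.
Required change = 0.52 / 0.182 = 2.86 °C.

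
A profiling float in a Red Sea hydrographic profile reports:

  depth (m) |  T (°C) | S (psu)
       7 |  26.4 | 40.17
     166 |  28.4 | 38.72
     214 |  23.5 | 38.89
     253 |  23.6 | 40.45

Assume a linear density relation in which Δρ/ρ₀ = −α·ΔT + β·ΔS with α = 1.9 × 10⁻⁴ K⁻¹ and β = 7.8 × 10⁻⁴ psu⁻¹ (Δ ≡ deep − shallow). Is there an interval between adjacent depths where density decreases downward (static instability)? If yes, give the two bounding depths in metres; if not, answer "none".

7–166 m

Evaluate Δρ/ρ₀ = −αΔT + βΔS across each adjacent pair:
  7–166 m: −αΔT+βΔS = −(1.9 × 10⁻⁴)(+2.0)+(7.8 × 10⁻⁴)(-1.45) = -1.5 × 10⁻³ → UNSTABLE
  166–214 m: −αΔT+βΔS = −(1.9 × 10⁻⁴)(-4.9)+(7.8 × 10⁻⁴)(+0.17) = 1.1 × 10⁻³ → stable
  214–253 m: −αΔT+βΔS = −(1.9 × 10⁻⁴)(+0.1)+(7.8 × 10⁻⁴)(+1.56) = 1.2 × 10⁻³ → stable
The 7–166 m interval has Δρ < 0: lighter water underlies denser water.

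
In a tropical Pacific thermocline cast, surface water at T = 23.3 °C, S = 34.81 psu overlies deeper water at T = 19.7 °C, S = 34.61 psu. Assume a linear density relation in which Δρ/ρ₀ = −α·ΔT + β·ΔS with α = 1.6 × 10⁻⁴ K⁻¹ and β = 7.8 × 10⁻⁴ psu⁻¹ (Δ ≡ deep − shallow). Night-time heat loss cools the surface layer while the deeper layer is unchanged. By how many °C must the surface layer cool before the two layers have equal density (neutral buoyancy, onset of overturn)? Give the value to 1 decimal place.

Neutral buoyancy requires Δρ = 0, i.e. −α(T_deep − T_surf′) + β(S_deep − S_surf) = 0.
T_surf′ = T_deep − (β/α)·ΔS = 19.7 − (7.8 × 10⁻⁴/1.6 × 10⁻⁴)·(-0.20) = 20.675 °C.
Cooling required: 23.3 − (20.675) = 2.625 °C.

2.6 °C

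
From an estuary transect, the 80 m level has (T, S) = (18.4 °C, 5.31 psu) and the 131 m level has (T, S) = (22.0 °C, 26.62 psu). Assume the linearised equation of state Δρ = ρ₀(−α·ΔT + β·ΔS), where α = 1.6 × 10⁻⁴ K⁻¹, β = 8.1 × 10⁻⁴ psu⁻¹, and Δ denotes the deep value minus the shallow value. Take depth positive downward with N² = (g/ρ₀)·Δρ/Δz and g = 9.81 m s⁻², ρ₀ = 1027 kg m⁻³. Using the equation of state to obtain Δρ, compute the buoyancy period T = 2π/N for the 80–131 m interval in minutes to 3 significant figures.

1.85 min

ΔT = +3.6 K, ΔS = +21.31 psu (deep − shallow).
Δρ/ρ₀ = −αΔT + βΔS = -5.76 × 10⁻⁴ + 0.0172611 = 0.0166851, so Δρ ≈ 17.14 kg m⁻³.
N² = (g/ρ₀)·Δρ/Δz = g·(Δρ/ρ₀)/Δz = 9.81 × 0.0166851 / 51 = 3.2094 × 10⁻³ s⁻².
N = √(3.2094 × 10⁻³) = 0.056652 rad s⁻¹ → T = 2π/N = 110.91 s = 1.8485 min ≈ 1.85 min.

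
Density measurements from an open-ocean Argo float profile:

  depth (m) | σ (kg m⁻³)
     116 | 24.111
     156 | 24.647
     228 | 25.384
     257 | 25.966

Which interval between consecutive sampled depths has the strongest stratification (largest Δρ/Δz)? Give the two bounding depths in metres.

228–257 m

Compute the density gradient over each adjacent pair:
  116–156 m: Δρ/Δz = 0.536/40 = 0.013 kg m⁻⁴
  156–228 m: Δρ/Δz = 0.737/72 = 0.010 kg m⁻⁴
  228–257 m: Δρ/Δz = 0.582/29 = 0.020 kg m⁻⁴
The largest gradient is in the 228–257 m interval — the pycnocline.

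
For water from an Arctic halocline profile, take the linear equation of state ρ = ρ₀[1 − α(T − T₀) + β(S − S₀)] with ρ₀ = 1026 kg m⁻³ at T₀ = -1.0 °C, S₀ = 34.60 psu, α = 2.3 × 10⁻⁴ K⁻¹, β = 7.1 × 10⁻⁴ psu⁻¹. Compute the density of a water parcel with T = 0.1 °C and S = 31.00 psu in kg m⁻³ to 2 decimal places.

1023.12 kg m⁻³

T − T₀ = +1.1 K, S − S₀ = -3.60 psu.
Bracket = 1 − α·(+1.1) + β·(-3.60) = 1 + (-2.809 × 10⁻³) = 0.9971910.
ρ = 1026 × 0.9971910 = 1023.12 kg m⁻³.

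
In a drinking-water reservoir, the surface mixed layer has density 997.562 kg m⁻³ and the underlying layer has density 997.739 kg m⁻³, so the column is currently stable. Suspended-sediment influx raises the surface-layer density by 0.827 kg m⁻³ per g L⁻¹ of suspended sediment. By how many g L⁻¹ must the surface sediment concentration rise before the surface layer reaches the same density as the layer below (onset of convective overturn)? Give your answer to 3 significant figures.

0.214 g L⁻¹

Density deficit of the surface layer: 997.739 − 997.562 = 0.177 kg m⁻³.
Required change = 0.177 / 0.827 = 0.214 g L⁻¹.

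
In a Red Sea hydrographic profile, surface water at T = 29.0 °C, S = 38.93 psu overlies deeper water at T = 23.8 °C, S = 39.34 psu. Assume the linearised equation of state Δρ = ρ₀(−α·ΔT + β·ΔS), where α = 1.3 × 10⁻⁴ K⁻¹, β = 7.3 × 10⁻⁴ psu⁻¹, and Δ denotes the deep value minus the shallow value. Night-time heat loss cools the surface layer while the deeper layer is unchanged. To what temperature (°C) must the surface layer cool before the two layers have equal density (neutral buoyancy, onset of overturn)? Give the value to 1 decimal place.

Neutral buoyancy requires Δρ = 0, i.e. −α(T_deep − T_surf′) + β(S_deep − S_surf) = 0.
T_surf′ = T_deep − (β/α)·ΔS = 23.8 − (7.3 × 10⁻⁴/1.3 × 10⁻⁴)·(+0.41) = 21.498 °C.
Cooling required: 29.0 − (21.498) = 7.502 °C.

21.5 °C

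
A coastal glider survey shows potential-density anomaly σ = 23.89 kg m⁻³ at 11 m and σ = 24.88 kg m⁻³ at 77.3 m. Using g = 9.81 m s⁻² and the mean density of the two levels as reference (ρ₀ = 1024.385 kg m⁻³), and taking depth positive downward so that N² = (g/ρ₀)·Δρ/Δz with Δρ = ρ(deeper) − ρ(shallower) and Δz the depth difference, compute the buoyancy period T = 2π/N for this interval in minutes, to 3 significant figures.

Δρ = 1024.88 − 1023.89 = 0.99 kg m⁻³ over Δz = 77.3 − 11 = 66.3 m.
N² = (9.81/1024.385) × (0.99/66.3) = 1.4300 × 10⁻⁴ s⁻².
N = √(1.4300 × 10⁻⁴) = 0.011958 rad s⁻¹, so T = 2π/N = 525.44 s = 8.7573 min ≈ 8.76 min.

8.76 min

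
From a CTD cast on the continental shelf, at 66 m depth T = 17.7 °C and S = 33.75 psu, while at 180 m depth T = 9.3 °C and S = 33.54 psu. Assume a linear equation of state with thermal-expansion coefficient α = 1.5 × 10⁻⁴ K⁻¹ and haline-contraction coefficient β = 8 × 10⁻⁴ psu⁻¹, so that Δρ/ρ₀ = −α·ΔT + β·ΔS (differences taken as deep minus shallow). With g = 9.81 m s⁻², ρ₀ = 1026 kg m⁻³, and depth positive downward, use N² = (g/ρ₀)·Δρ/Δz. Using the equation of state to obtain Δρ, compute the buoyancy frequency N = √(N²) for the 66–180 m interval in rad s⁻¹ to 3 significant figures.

ΔT = -8.4 K, ΔS = -0.21 psu (deep − shallow).
Δρ/ρ₀ = −αΔT + βΔS = 1.26 × 10⁻³ − 1.68 × 10⁻⁴ = 1.092 × 10⁻³, so Δρ ≈ 1.120 kg m⁻³.
N² = (g/ρ₀)·Δρ/Δz = g·(Δρ/ρ₀)/Δz = 9.81 × 1.092 × 10⁻³ / 114 = 9.3969 × 10⁻⁵ s⁻².
N = √(9.3969 × 10⁻⁵) = 9.6938 × 10⁻³ rad s⁻¹ ≈ 9.69 × 10⁻³ rad s⁻¹.

9.69 × 10⁻³ rad s⁻¹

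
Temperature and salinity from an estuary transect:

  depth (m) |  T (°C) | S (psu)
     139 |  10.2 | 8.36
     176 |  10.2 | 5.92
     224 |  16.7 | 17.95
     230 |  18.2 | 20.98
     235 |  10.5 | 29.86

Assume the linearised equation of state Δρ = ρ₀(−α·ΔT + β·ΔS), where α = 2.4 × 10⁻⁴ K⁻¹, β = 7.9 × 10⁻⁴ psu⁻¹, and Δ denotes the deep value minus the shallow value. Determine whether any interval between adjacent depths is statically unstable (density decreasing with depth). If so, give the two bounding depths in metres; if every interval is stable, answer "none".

139–176 m

Evaluate Δρ/ρ₀ = −αΔT + βΔS across each adjacent pair:
  139–176 m: −αΔT+βΔS = −(2.4 × 10⁻⁴)(+0.0)+(7.9 × 10⁻⁴)(-2.44) = -1.9 × 10⁻³ → UNSTABLE
  176–224 m: −αΔT+βΔS = −(2.4 × 10⁻⁴)(+6.5)+(7.9 × 10⁻⁴)(+12.03) = 7.9 × 10⁻³ → stable
  224–230 m: −αΔT+βΔS = −(2.4 × 10⁻⁴)(+1.5)+(7.9 × 10⁻⁴)(+3.03) = 2.0 × 10⁻³ → stable
  230–235 m: −αΔT+βΔS = −(2.4 × 10⁻⁴)(-7.7)+(7.9 × 10⁻⁴)(+8.88) = 8.9 × 10⁻³ → stable
The 139–176 m interval has Δρ < 0: lighter water underlies denser water.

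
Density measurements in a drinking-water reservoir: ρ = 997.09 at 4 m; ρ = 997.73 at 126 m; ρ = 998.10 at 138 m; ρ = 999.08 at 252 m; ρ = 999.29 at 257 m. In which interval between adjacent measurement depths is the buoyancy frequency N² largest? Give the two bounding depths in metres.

Compute the density gradient over each adjacent pair:
  4–126 m: Δρ/Δz = 0.64/122 = 5.2 × 10⁻³ kg m⁻⁴
  126–138 m: Δρ/Δz = 0.37/12 = 0.031 kg m⁻⁴
  138–252 m: Δρ/Δz = 0.98/114 = 8.6 × 10⁻³ kg m⁻⁴
  252–257 m: Δρ/Δz = 0.21/5 = 0.042 kg m⁻⁴
The largest gradient is in the 252–257 m interval — the pycnocline.

252–257 m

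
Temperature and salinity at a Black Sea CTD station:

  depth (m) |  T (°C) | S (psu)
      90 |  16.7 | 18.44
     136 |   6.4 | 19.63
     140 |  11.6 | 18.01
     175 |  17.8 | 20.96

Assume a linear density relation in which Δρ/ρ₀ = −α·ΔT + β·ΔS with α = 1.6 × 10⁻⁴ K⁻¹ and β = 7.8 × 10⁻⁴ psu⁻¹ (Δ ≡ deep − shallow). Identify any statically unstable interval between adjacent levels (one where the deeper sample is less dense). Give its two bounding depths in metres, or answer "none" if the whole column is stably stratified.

136–140 m

Evaluate Δρ/ρ₀ = −αΔT + βΔS across each adjacent pair:
  90–136 m: −αΔT+βΔS = −(1.6 × 10⁻⁴)(-10.3)+(7.8 × 10⁻⁴)(+1.19) = 2.6 × 10⁻³ → stable
  136–140 m: −αΔT+βΔS = −(1.6 × 10⁻⁴)(+5.2)+(7.8 × 10⁻⁴)(-1.62) = -2.1 × 10⁻³ → UNSTABLE
  140–175 m: −αΔT+βΔS = −(1.6 × 10⁻⁴)(+6.2)+(7.8 × 10⁻⁴)(+2.95) = 1.3 × 10⁻³ → stable
The 136–140 m interval has Δρ < 0: lighter water underlies denser water.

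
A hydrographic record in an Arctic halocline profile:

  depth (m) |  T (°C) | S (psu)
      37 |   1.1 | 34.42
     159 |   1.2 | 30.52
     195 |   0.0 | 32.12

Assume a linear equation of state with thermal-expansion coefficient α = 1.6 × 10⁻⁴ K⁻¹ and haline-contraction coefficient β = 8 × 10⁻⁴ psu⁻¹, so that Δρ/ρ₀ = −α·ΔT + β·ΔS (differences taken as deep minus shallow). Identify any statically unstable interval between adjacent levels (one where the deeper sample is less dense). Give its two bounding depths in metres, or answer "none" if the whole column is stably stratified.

Evaluate Δρ/ρ₀ = −αΔT + βΔS across each adjacent pair:
  37–159 m: −αΔT+βΔS = −(1.6 × 10⁻⁴)(+0.1)+(8 × 10⁻⁴)(-3.90) = -3.1 × 10⁻³ → UNSTABLE
  159–195 m: −αΔT+βΔS = −(1.6 × 10⁻⁴)(-1.2)+(8 × 10⁻⁴)(+1.60) = 1.5 × 10⁻³ → stable
The 37–159 m interval has Δρ < 0: lighter water underlies denser water.

37–159 m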